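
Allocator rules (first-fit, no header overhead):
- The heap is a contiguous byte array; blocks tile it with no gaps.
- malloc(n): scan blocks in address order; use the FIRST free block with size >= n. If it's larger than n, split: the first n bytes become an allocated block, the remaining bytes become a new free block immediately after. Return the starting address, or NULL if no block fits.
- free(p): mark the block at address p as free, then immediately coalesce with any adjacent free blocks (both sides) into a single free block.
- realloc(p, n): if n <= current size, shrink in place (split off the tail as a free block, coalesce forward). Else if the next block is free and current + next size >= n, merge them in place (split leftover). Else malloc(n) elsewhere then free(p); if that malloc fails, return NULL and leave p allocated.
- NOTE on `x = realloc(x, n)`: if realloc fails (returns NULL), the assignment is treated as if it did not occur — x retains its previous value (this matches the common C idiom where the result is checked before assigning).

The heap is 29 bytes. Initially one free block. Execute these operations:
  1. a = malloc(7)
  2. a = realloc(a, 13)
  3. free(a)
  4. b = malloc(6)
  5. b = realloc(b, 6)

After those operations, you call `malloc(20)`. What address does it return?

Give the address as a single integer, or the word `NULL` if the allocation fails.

Answer: 6

Derivation:
Op 1: a = malloc(7) -> a = 0; heap: [0-6 ALLOC][7-28 FREE]
Op 2: a = realloc(a, 13) -> a = 0; heap: [0-12 ALLOC][13-28 FREE]
Op 3: free(a) -> (freed a); heap: [0-28 FREE]
Op 4: b = malloc(6) -> b = 0; heap: [0-5 ALLOC][6-28 FREE]
Op 5: b = realloc(b, 6) -> b = 0; heap: [0-5 ALLOC][6-28 FREE]
malloc(20): first-fit scan over [0-5 ALLOC][6-28 FREE] -> 6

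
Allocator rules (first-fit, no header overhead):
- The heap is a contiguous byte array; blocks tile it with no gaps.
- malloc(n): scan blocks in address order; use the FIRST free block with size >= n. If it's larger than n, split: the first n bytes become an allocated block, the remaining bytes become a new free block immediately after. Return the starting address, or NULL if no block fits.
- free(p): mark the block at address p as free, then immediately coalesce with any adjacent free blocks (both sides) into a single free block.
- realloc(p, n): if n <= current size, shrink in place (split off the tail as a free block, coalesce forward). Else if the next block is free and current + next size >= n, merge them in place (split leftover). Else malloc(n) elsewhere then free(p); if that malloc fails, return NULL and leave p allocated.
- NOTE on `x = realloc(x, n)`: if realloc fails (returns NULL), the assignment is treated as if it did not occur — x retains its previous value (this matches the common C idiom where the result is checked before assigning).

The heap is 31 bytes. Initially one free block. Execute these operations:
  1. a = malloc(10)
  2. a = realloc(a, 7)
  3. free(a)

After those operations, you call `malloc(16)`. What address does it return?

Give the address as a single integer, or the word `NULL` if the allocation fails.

Op 1: a = malloc(10) -> a = 0; heap: [0-9 ALLOC][10-30 FREE]
Op 2: a = realloc(a, 7) -> a = 0; heap: [0-6 ALLOC][7-30 FREE]
Op 3: free(a) -> (freed a); heap: [0-30 FREE]
malloc(16): first-fit scan over [0-30 FREE] -> 0

Answer: 0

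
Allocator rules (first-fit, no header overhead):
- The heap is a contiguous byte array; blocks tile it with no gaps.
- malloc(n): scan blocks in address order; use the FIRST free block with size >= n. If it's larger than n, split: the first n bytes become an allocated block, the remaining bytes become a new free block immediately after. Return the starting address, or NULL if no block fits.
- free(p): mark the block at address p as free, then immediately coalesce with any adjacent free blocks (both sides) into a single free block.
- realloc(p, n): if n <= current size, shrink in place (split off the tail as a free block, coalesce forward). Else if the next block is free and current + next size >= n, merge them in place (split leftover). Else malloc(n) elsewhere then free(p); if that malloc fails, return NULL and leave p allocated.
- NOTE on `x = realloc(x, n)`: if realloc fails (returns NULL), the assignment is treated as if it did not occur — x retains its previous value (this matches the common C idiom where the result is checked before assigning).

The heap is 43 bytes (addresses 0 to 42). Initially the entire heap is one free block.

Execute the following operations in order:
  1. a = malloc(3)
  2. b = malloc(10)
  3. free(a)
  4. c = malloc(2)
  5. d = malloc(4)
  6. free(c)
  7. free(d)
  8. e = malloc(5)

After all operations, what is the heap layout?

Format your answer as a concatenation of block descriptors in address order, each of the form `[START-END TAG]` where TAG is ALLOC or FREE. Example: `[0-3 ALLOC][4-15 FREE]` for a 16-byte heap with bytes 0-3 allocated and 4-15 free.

Op 1: a = malloc(3) -> a = 0; heap: [0-2 ALLOC][3-42 FREE]
Op 2: b = malloc(10) -> b = 3; heap: [0-2 ALLOC][3-12 ALLOC][13-42 FREE]
Op 3: free(a) -> (freed a); heap: [0-2 FREE][3-12 ALLOC][13-42 FREE]
Op 4: c = malloc(2) -> c = 0; heap: [0-1 ALLOC][2-2 FREE][3-12 ALLOC][13-42 FREE]
Op 5: d = malloc(4) -> d = 13; heap: [0-1 ALLOC][2-2 FREE][3-12 ALLOC][13-16 ALLOC][17-42 FREE]
Op 6: free(c) -> (freed c); heap: [0-2 FREE][3-12 ALLOC][13-16 ALLOC][17-42 FREE]
Op 7: free(d) -> (freed d); heap: [0-2 FREE][3-12 ALLOC][13-42 FREE]
Op 8: e = malloc(5) -> e = 13; heap: [0-2 FREE][3-12 ALLOC][13-17 ALLOC][18-42 FREE]

Answer: [0-2 FREE][3-12 ALLOC][13-17 ALLOC][18-42 FREE]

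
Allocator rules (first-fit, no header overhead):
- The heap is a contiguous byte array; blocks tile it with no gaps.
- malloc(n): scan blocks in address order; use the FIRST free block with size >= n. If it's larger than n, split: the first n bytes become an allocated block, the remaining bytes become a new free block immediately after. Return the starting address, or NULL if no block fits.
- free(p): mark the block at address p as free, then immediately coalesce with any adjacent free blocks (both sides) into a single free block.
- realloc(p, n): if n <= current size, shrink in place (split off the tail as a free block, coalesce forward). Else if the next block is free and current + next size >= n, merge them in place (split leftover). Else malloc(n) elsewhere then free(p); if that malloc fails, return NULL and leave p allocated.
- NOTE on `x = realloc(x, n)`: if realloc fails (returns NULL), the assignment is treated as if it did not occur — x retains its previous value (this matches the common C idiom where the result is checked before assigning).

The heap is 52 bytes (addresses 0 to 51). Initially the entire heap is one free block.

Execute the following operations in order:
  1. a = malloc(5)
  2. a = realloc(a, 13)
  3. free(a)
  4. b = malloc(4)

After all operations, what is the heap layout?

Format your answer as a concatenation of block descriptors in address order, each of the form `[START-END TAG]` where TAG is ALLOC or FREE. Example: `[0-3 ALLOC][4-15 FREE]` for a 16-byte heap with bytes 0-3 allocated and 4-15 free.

Answer: [0-3 ALLOC][4-51 FREE]

Derivation:
Op 1: a = malloc(5) -> a = 0; heap: [0-4 ALLOC][5-51 FREE]
Op 2: a = realloc(a, 13) -> a = 0; heap: [0-12 ALLOC][13-51 FREE]
Op 3: free(a) -> (freed a); heap: [0-51 FREE]
Op 4: b = malloc(4) -> b = 0; heap: [0-3 ALLOC][4-51 FREE]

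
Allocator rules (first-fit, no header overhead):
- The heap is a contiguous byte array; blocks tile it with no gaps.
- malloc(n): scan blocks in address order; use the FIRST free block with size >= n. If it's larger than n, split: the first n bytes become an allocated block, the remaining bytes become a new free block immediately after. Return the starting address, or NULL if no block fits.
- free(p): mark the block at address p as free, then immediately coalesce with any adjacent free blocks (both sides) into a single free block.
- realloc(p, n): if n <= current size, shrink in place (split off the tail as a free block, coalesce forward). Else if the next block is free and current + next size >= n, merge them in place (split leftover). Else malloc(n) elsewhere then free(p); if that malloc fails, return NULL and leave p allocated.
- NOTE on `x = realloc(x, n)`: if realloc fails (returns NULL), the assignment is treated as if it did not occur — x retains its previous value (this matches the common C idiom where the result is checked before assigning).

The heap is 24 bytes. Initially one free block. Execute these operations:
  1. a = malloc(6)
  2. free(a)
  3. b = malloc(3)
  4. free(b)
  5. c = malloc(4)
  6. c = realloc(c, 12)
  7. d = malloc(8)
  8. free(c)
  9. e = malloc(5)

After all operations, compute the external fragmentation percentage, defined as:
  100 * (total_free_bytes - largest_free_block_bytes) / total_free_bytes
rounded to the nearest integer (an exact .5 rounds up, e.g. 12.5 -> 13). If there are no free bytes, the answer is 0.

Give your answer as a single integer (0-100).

Op 1: a = malloc(6) -> a = 0; heap: [0-5 ALLOC][6-23 FREE]
Op 2: free(a) -> (freed a); heap: [0-23 FREE]
Op 3: b = malloc(3) -> b = 0; heap: [0-2 ALLOC][3-23 FREE]
Op 4: free(b) -> (freed b); heap: [0-23 FREE]
Op 5: c = malloc(4) -> c = 0; heap: [0-3 ALLOC][4-23 FREE]
Op 6: c = realloc(c, 12) -> c = 0; heap: [0-11 ALLOC][12-23 FREE]
Op 7: d = malloc(8) -> d = 12; heap: [0-11 ALLOC][12-19 ALLOC][20-23 FREE]
Op 8: free(c) -> (freed c); heap: [0-11 FREE][12-19 ALLOC][20-23 FREE]
Op 9: e = malloc(5) -> e = 0; heap: [0-4 ALLOC][5-11 FREE][12-19 ALLOC][20-23 FREE]
Free blocks: [7 4] total_free=11 largest=7 -> 100*(11-7)/11 = 400/11 ≈ 36.364 -> rounds to 36

Answer: 36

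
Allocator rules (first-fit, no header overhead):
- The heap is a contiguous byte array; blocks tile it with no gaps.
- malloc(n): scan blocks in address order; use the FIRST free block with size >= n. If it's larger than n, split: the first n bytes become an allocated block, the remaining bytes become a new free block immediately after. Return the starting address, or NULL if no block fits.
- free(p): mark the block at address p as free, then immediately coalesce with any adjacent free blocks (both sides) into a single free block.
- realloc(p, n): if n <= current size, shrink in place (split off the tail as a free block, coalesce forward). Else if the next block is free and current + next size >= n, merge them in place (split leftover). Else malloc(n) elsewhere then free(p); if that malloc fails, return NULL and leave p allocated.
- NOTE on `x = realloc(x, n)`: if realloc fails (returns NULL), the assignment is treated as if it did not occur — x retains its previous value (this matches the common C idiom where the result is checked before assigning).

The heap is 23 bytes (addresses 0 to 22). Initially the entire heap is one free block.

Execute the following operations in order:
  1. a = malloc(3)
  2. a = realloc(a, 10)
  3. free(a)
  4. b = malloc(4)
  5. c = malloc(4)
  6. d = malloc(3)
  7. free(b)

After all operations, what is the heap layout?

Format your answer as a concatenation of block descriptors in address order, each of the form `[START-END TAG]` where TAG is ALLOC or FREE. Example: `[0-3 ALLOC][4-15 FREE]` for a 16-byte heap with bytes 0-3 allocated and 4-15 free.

Answer: [0-3 FREE][4-7 ALLOC][8-10 ALLOC][11-22 FREE]

Derivation:
Op 1: a = malloc(3) -> a = 0; heap: [0-2 ALLOC][3-22 FREE]
Op 2: a = realloc(a, 10) -> a = 0; heap: [0-9 ALLOC][10-22 FREE]
Op 3: free(a) -> (freed a); heap: [0-22 FREE]
Op 4: b = malloc(4) -> b = 0; heap: [0-3 ALLOC][4-22 FREE]
Op 5: c = malloc(4) -> c = 4; heap: [0-3 ALLOC][4-7 ALLOC][8-22 FREE]
Op 6: d = malloc(3) -> d = 8; heap: [0-3 ALLOC][4-7 ALLOC][8-10 ALLOC][11-22 FREE]
Op 7: free(b) -> (freed b); heap: [0-3 FREE][4-7 ALLOC][8-10 ALLOC][11-22 FREE]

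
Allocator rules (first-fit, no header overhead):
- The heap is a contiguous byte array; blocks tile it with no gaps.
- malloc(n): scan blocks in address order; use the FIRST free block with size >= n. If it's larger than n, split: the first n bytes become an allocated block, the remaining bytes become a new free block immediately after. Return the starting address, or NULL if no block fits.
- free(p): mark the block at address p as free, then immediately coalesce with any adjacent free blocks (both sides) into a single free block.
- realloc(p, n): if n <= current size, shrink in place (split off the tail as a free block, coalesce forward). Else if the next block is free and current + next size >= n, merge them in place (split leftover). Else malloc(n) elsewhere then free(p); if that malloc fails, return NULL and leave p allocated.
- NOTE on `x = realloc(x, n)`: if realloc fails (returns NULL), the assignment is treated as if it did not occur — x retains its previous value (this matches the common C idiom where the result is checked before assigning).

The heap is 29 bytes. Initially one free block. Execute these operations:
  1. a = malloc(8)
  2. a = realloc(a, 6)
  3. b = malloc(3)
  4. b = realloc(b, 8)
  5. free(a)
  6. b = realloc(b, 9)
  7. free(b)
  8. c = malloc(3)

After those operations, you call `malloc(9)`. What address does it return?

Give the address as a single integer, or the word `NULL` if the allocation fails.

Op 1: a = malloc(8) -> a = 0; heap: [0-7 ALLOC][8-28 FREE]
Op 2: a = realloc(a, 6) -> a = 0; heap: [0-5 ALLOC][6-28 FREE]
Op 3: b = malloc(3) -> b = 6; heap: [0-5 ALLOC][6-8 ALLOC][9-28 FREE]
Op 4: b = realloc(b, 8) -> b = 6; heap: [0-5 ALLOC][6-13 ALLOC][14-28 FREE]
Op 5: free(a) -> (freed a); heap: [0-5 FREE][6-13 ALLOC][14-28 FREE]
Op 6: b = realloc(b, 9) -> b = 6; heap: [0-5 FREE][6-14 ALLOC][15-28 FREE]
Op 7: free(b) -> (freed b); heap: [0-28 FREE]
Op 8: c = malloc(3) -> c = 0; heap: [0-2 ALLOC][3-28 FREE]
malloc(9): first-fit scan over [0-2 ALLOC][3-28 FREE] -> 3

Answer: 3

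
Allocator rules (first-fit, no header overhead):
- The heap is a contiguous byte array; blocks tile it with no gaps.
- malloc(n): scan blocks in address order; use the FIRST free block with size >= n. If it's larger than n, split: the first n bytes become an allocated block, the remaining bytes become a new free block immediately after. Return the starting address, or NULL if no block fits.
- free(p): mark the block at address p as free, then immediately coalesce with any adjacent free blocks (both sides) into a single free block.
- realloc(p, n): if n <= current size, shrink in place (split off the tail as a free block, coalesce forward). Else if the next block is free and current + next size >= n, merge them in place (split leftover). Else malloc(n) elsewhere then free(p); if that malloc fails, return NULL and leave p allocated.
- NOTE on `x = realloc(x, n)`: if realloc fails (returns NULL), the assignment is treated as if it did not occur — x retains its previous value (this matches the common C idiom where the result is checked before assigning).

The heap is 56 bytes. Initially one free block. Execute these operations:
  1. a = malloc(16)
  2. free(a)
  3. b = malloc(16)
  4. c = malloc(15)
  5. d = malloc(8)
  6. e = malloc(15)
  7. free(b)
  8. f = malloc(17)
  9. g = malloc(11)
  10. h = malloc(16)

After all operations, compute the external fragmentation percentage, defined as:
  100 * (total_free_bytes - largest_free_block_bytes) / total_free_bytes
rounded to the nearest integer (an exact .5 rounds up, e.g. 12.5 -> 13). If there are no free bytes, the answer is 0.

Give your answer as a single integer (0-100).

Answer: 29

Derivation:
Op 1: a = malloc(16) -> a = 0; heap: [0-15 ALLOC][16-55 FREE]
Op 2: free(a) -> (freed a); heap: [0-55 FREE]
Op 3: b = malloc(16) -> b = 0; heap: [0-15 ALLOC][16-55 FREE]
Op 4: c = malloc(15) -> c = 16; heap: [0-15 ALLOC][16-30 ALLOC][31-55 FREE]
Op 5: d = malloc(8) -> d = 31; heap: [0-15 ALLOC][16-30 ALLOC][31-38 ALLOC][39-55 FREE]
Op 6: e = malloc(15) -> e = 39; heap: [0-15 ALLOC][16-30 ALLOC][31-38 ALLOC][39-53 ALLOC][54-55 FREE]
Op 7: free(b) -> (freed b); heap: [0-15 FREE][16-30 ALLOC][31-38 ALLOC][39-53 ALLOC][54-55 FREE]
Op 8: f = malloc(17) -> f = NULL; heap: [0-15 FREE][16-30 ALLOC][31-38 ALLOC][39-53 ALLOC][54-55 FREE]
Op 9: g = malloc(11) -> g = 0; heap: [0-10 ALLOC][11-15 FREE][16-30 ALLOC][31-38 ALLOC][39-53 ALLOC][54-55 FREE]
Op 10: h = malloc(16) -> h = NULL; heap: [0-10 ALLOC][11-15 FREE][16-30 ALLOC][31-38 ALLOC][39-53 ALLOC][54-55 FREE]
Free blocks: [5 2] total_free=7 largest=5 -> 100*(7-5)/7 = 200/7 ≈ 28.571 -> rounds to 29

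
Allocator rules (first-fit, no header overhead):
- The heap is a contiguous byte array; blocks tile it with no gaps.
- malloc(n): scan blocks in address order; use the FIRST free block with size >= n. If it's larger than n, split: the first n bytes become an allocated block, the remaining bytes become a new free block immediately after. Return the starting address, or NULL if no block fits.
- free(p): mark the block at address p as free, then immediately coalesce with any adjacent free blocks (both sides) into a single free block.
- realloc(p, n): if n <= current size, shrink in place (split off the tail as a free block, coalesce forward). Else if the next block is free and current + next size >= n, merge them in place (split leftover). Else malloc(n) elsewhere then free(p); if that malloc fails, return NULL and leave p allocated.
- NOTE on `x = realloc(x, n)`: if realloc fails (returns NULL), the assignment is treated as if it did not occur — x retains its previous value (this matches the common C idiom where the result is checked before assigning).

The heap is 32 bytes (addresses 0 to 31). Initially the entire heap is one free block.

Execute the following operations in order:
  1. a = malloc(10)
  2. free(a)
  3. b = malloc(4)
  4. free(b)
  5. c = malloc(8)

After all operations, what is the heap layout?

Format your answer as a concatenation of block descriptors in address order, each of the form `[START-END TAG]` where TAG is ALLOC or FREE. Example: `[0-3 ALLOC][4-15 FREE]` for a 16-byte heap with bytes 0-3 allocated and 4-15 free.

Op 1: a = malloc(10) -> a = 0; heap: [0-9 ALLOC][10-31 FREE]
Op 2: free(a) -> (freed a); heap: [0-31 FREE]
Op 3: b = malloc(4) -> b = 0; heap: [0-3 ALLOC][4-31 FREE]
Op 4: free(b) -> (freed b); heap: [0-31 FREE]
Op 5: c = malloc(8) -> c = 0; heap: [0-7 ALLOC][8-31 FREE]

Answer: [0-7 ALLOC][8-31 FREE]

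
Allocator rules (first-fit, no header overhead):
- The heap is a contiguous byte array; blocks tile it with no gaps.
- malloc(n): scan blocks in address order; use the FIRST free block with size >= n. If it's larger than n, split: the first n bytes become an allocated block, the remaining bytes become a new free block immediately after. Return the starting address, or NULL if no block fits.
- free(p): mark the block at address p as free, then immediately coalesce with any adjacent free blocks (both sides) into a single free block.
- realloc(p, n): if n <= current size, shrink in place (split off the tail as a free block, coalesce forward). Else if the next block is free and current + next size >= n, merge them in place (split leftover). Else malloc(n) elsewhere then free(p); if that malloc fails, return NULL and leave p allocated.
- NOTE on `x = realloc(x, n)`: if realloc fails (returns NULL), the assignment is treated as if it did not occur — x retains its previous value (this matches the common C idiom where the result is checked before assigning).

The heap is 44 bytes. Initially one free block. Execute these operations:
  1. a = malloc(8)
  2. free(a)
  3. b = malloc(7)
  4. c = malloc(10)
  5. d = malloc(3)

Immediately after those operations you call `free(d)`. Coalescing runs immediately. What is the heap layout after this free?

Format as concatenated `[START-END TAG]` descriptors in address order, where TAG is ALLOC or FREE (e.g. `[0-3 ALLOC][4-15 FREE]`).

Op 1: a = malloc(8) -> a = 0; heap: [0-7 ALLOC][8-43 FREE]
Op 2: free(a) -> (freed a); heap: [0-43 FREE]
Op 3: b = malloc(7) -> b = 0; heap: [0-6 ALLOC][7-43 FREE]
Op 4: c = malloc(10) -> c = 7; heap: [0-6 ALLOC][7-16 ALLOC][17-43 FREE]
Op 5: d = malloc(3) -> d = 17; heap: [0-6 ALLOC][7-16 ALLOC][17-19 ALLOC][20-43 FREE]
free(d): d = 17 -> block [17-19 ALLOC]; mark free, coalesce with adjacent free neighbors -> [0-6 ALLOC][7-16 ALLOC][17-43 FREE]

Answer: [0-6 ALLOC][7-16 ALLOC][17-43 FREE]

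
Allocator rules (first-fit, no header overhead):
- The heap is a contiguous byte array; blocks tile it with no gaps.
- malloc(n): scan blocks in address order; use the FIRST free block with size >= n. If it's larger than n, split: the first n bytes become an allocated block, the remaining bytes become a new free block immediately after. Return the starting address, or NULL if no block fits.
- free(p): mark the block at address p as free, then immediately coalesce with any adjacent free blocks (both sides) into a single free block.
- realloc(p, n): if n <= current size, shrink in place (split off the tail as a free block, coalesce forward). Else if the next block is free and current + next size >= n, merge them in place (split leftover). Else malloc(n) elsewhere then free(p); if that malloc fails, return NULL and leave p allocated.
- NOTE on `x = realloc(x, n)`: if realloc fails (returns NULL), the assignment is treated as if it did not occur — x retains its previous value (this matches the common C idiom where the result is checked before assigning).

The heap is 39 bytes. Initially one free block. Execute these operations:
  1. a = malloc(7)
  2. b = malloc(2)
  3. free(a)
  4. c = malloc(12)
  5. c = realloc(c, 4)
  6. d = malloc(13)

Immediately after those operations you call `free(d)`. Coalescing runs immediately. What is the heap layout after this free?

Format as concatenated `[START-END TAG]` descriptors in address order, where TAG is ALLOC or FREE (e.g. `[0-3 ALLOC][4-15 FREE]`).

Op 1: a = malloc(7) -> a = 0; heap: [0-6 ALLOC][7-38 FREE]
Op 2: b = malloc(2) -> b = 7; heap: [0-6 ALLOC][7-8 ALLOC][9-38 FREE]
Op 3: free(a) -> (freed a); heap: [0-6 FREE][7-8 ALLOC][9-38 FREE]
Op 4: c = malloc(12) -> c = 9; heap: [0-6 FREE][7-8 ALLOC][9-20 ALLOC][21-38 FREE]
Op 5: c = realloc(c, 4) -> c = 9; heap: [0-6 FREE][7-8 ALLOC][9-12 ALLOC][13-38 FREE]
Op 6: d = malloc(13) -> d = 13; heap: [0-6 FREE][7-8 ALLOC][9-12 ALLOC][13-25 ALLOC][26-38 FREE]
free(d): d = 13 -> block [13-25 ALLOC]; mark free, coalesce with adjacent free neighbors -> [0-6 FREE][7-8 ALLOC][9-12 ALLOC][13-38 FREE]

Answer: [0-6 FREE][7-8 ALLOC][9-12 ALLOC][13-38 FREE]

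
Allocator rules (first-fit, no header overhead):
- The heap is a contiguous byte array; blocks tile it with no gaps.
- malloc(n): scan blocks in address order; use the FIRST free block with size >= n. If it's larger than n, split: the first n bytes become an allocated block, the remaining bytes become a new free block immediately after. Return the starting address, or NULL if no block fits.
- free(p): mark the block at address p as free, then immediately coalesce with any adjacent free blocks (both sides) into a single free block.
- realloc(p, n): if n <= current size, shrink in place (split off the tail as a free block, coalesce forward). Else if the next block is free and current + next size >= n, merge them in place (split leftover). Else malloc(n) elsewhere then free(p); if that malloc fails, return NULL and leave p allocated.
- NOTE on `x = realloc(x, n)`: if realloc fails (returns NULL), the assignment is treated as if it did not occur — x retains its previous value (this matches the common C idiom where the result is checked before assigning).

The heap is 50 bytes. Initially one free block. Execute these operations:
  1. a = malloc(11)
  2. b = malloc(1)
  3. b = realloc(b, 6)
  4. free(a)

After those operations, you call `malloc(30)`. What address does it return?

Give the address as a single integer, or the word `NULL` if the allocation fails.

Answer: 17

Derivation:
Op 1: a = malloc(11) -> a = 0; heap: [0-10 ALLOC][11-49 FREE]
Op 2: b = malloc(1) -> b = 11; heap: [0-10 ALLOC][11-11 ALLOC][12-49 FREE]
Op 3: b = realloc(b, 6) -> b = 11; heap: [0-10 ALLOC][11-16 ALLOC][17-49 FREE]
Op 4: free(a) -> (freed a); heap: [0-10 FREE][11-16 ALLOC][17-49 FREE]
malloc(30): first-fit scan over [0-10 FREE][11-16 ALLOC][17-49 FREE] -> 17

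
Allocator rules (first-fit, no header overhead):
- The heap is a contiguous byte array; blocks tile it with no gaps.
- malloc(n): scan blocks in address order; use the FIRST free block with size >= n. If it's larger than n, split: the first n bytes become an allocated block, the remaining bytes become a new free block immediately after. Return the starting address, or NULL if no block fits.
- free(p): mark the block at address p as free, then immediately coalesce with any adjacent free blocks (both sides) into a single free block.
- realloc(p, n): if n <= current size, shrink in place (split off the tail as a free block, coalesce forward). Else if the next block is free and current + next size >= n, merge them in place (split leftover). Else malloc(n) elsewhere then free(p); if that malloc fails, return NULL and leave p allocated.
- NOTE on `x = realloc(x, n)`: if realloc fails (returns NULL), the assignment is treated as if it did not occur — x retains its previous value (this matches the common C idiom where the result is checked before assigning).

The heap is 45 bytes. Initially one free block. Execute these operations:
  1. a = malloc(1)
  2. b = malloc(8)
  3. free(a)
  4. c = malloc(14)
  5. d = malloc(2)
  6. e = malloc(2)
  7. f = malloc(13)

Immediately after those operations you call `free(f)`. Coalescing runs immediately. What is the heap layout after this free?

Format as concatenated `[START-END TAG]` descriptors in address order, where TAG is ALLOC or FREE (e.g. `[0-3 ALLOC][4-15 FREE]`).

Answer: [0-0 FREE][1-8 ALLOC][9-22 ALLOC][23-24 ALLOC][25-26 ALLOC][27-44 FREE]

Derivation:
Op 1: a = malloc(1) -> a = 0; heap: [0-0 ALLOC][1-44 FREE]
Op 2: b = malloc(8) -> b = 1; heap: [0-0 ALLOC][1-8 ALLOC][9-44 FREE]
Op 3: free(a) -> (freed a); heap: [0-0 FREE][1-8 ALLOC][9-44 FREE]
Op 4: c = malloc(14) -> c = 9; heap: [0-0 FREE][1-8 ALLOC][9-22 ALLOC][23-44 FREE]
Op 5: d = malloc(2) -> d = 23; heap: [0-0 FREE][1-8 ALLOC][9-22 ALLOC][23-24 ALLOC][25-44 FREE]
Op 6: e = malloc(2) -> e = 25; heap: [0-0 FREE][1-8 ALLOC][9-22 ALLOC][23-24 ALLOC][25-26 ALLOC][27-44 FREE]
Op 7: f = malloc(13) -> f = 27; heap: [0-0 FREE][1-8 ALLOC][9-22 ALLOC][23-24 ALLOC][25-26 ALLOC][27-39 ALLOC][40-44 FREE]
free(f): f = 27 -> block [27-39 ALLOC]; mark free, coalesce with adjacent free neighbors -> [0-0 FREE][1-8 ALLOC][9-22 ALLOC][23-24 ALLOC][25-26 ALLOC][27-44 FREE]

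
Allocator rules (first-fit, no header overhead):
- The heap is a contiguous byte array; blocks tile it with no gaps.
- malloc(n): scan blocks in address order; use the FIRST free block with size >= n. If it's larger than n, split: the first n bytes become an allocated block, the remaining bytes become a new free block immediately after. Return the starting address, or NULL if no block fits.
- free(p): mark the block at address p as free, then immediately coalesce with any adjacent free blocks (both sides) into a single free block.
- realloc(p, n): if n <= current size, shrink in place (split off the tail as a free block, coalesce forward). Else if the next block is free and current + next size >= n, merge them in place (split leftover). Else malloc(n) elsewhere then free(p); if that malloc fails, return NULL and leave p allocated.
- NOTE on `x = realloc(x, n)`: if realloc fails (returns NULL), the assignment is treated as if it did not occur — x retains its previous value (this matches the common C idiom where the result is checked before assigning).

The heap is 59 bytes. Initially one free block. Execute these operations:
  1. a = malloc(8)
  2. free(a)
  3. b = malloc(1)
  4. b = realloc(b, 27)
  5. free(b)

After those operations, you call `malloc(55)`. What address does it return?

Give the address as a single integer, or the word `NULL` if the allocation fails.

Op 1: a = malloc(8) -> a = 0; heap: [0-7 ALLOC][8-58 FREE]
Op 2: free(a) -> (freed a); heap: [0-58 FREE]
Op 3: b = malloc(1) -> b = 0; heap: [0-0 ALLOC][1-58 FREE]
Op 4: b = realloc(b, 27) -> b = 0; heap: [0-26 ALLOC][27-58 FREE]
Op 5: free(b) -> (freed b); heap: [0-58 FREE]
malloc(55): first-fit scan over [0-58 FREE] -> 0

Answer: 0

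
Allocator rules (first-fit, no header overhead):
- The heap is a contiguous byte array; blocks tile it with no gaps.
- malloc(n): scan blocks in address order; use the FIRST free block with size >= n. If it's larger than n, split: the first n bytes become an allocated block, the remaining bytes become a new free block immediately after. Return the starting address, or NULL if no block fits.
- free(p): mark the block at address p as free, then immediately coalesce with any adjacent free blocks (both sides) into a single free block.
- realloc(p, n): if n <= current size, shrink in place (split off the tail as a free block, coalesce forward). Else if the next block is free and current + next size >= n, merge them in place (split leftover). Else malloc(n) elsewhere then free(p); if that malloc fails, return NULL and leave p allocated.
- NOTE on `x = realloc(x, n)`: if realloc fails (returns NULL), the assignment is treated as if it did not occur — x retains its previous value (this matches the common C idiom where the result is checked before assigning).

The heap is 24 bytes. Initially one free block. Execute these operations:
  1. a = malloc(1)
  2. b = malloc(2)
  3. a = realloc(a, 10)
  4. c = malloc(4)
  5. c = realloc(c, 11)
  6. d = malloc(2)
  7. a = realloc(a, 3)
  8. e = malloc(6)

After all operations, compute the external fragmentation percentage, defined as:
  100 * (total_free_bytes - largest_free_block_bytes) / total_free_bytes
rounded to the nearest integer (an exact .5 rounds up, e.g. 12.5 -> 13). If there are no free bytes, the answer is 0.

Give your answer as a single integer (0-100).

Op 1: a = malloc(1) -> a = 0; heap: [0-0 ALLOC][1-23 FREE]
Op 2: b = malloc(2) -> b = 1; heap: [0-0 ALLOC][1-2 ALLOC][3-23 FREE]
Op 3: a = realloc(a, 10) -> a = 3; heap: [0-0 FREE][1-2 ALLOC][3-12 ALLOC][13-23 FREE]
Op 4: c = malloc(4) -> c = 13; heap: [0-0 FREE][1-2 ALLOC][3-12 ALLOC][13-16 ALLOC][17-23 FREE]
Op 5: c = realloc(c, 11) -> c = 13; heap: [0-0 FREE][1-2 ALLOC][3-12 ALLOC][13-23 ALLOC]
Op 6: d = malloc(2) -> d = NULL; heap: [0-0 FREE][1-2 ALLOC][3-12 ALLOC][13-23 ALLOC]
Op 7: a = realloc(a, 3) -> a = 3; heap: [0-0 FREE][1-2 ALLOC][3-5 ALLOC][6-12 FREE][13-23 ALLOC]
Op 8: e = malloc(6) -> e = 6; heap: [0-0 FREE][1-2 ALLOC][3-5 ALLOC][6-11 ALLOC][12-12 FREE][13-23 ALLOC]
Free blocks: [1 1] total_free=2 largest=1 -> 100*(2-1)/2 = 100/2 = 50

Answer: 50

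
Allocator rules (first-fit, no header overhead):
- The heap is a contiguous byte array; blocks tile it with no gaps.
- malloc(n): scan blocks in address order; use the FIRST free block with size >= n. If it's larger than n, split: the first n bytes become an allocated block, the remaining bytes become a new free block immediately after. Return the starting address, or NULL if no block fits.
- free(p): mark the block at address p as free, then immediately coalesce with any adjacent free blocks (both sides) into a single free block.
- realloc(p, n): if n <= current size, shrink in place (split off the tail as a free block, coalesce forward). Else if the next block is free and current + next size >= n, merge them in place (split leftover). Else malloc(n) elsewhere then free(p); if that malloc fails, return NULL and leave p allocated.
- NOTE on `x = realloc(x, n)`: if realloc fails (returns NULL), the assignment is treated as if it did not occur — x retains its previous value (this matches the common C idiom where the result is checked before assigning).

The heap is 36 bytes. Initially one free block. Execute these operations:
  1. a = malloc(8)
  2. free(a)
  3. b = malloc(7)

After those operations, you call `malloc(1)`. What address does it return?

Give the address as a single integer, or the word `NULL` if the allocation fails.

Op 1: a = malloc(8) -> a = 0; heap: [0-7 ALLOC][8-35 FREE]
Op 2: free(a) -> (freed a); heap: [0-35 FREE]
Op 3: b = malloc(7) -> b = 0; heap: [0-6 ALLOC][7-35 FREE]
malloc(1): first-fit scan over [0-6 ALLOC][7-35 FREE] -> 7

Answer: 7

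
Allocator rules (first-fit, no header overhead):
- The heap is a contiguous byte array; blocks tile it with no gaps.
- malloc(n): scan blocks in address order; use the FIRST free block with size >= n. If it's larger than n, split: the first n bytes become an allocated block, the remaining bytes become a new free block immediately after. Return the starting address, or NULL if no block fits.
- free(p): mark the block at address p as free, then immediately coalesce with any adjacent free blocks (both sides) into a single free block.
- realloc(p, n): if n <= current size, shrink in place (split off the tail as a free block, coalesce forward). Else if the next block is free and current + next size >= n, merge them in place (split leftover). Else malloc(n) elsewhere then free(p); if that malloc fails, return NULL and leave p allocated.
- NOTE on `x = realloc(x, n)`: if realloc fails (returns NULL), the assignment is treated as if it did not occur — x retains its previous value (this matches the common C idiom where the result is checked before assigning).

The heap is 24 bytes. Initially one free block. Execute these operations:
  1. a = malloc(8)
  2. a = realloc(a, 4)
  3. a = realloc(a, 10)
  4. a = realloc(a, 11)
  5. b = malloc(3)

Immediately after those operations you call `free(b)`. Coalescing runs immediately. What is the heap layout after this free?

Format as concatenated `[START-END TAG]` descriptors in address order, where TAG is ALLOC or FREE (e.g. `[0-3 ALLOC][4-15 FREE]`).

Answer: [0-10 ALLOC][11-23 FREE]

Derivation:
Op 1: a = malloc(8) -> a = 0; heap: [0-7 ALLOC][8-23 FREE]
Op 2: a = realloc(a, 4) -> a = 0; heap: [0-3 ALLOC][4-23 FREE]
Op 3: a = realloc(a, 10) -> a = 0; heap: [0-9 ALLOC][10-23 FREE]
Op 4: a = realloc(a, 11) -> a = 0; heap: [0-10 ALLOC][11-23 FREE]
Op 5: b = malloc(3) -> b = 11; heap: [0-10 ALLOC][11-13 ALLOC][14-23 FREE]
free(b): b = 11 -> block [11-13 ALLOC]; mark free, coalesce with adjacent free neighbors -> [0-10 ALLOC][11-23 FREE]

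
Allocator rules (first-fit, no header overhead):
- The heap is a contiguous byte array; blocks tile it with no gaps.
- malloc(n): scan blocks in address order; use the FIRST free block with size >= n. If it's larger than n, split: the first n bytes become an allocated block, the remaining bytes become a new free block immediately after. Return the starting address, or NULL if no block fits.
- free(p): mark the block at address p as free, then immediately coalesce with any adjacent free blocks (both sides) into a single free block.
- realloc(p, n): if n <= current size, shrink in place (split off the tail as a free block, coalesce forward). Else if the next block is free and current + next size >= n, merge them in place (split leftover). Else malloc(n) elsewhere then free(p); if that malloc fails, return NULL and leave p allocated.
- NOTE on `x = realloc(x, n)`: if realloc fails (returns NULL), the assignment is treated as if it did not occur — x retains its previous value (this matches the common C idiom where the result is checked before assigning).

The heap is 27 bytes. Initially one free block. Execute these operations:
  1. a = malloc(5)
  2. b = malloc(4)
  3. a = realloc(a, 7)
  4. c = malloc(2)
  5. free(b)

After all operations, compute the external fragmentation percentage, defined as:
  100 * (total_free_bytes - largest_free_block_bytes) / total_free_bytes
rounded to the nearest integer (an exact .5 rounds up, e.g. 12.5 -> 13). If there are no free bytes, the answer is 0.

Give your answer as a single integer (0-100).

Answer: 39

Derivation:
Op 1: a = malloc(5) -> a = 0; heap: [0-4 ALLOC][5-26 FREE]
Op 2: b = malloc(4) -> b = 5; heap: [0-4 ALLOC][5-8 ALLOC][9-26 FREE]
Op 3: a = realloc(a, 7) -> a = 9; heap: [0-4 FREE][5-8 ALLOC][9-15 ALLOC][16-26 FREE]
Op 4: c = malloc(2) -> c = 0; heap: [0-1 ALLOC][2-4 FREE][5-8 ALLOC][9-15 ALLOC][16-26 FREE]
Op 5: free(b) -> (freed b); heap: [0-1 ALLOC][2-8 FREE][9-15 ALLOC][16-26 FREE]
Free blocks: [7 11] total_free=18 largest=11 -> 100*(18-11)/18 = 700/18 ≈ 38.889 -> rounds to 39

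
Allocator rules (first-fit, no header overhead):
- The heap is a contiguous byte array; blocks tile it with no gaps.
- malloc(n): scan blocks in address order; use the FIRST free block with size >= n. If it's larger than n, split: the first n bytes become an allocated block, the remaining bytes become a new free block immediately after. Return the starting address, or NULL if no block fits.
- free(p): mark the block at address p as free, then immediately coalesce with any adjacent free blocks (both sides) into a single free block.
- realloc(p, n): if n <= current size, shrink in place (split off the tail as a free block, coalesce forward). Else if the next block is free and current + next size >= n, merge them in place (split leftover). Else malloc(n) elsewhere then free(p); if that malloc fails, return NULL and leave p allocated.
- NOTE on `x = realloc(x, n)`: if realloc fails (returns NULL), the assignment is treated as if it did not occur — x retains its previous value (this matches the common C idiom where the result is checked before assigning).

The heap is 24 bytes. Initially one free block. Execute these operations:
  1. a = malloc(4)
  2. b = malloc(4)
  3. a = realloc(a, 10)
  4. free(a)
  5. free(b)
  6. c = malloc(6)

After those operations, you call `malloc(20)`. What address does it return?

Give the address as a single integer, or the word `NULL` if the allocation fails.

Answer: NULL

Derivation:
Op 1: a = malloc(4) -> a = 0; heap: [0-3 ALLOC][4-23 FREE]
Op 2: b = malloc(4) -> b = 4; heap: [0-3 ALLOC][4-7 ALLOC][8-23 FREE]
Op 3: a = realloc(a, 10) -> a = 8; heap: [0-3 FREE][4-7 ALLOC][8-17 ALLOC][18-23 FREE]
Op 4: free(a) -> (freed a); heap: [0-3 FREE][4-7 ALLOC][8-23 FREE]
Op 5: free(b) -> (freed b); heap: [0-23 FREE]
Op 6: c = malloc(6) -> c = 0; heap: [0-5 ALLOC][6-23 FREE]
malloc(20): first-fit scan over [0-5 ALLOC][6-23 FREE] -> NULL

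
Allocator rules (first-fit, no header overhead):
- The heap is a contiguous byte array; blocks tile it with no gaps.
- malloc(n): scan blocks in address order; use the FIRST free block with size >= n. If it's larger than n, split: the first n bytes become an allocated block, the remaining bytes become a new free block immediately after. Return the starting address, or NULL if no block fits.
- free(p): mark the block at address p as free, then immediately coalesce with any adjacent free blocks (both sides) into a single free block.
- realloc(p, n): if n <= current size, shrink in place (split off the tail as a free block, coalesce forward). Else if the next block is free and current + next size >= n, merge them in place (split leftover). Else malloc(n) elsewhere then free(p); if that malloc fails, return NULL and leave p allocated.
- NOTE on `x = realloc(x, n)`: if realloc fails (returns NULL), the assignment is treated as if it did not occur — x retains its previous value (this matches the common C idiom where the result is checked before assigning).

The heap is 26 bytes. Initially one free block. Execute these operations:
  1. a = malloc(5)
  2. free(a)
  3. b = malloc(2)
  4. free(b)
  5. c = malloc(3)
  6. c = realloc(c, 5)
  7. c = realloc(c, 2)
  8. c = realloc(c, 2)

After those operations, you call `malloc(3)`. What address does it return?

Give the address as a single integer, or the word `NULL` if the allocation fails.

Answer: 2

Derivation:
Op 1: a = malloc(5) -> a = 0; heap: [0-4 ALLOC][5-25 FREE]
Op 2: free(a) -> (freed a); heap: [0-25 FREE]
Op 3: b = malloc(2) -> b = 0; heap: [0-1 ALLOC][2-25 FREE]
Op 4: free(b) -> (freed b); heap: [0-25 FREE]
Op 5: c = malloc(3) -> c = 0; heap: [0-2 ALLOC][3-25 FREE]
Op 6: c = realloc(c, 5) -> c = 0; heap: [0-4 ALLOC][5-25 FREE]
Op 7: c = realloc(c, 2) -> c = 0; heap: [0-1 ALLOC][2-25 FREE]
Op 8: c = realloc(c, 2) -> c = 0; heap: [0-1 ALLOC][2-25 FREE]
malloc(3): first-fit scan over [0-1 ALLOC][2-25 FREE] -> 2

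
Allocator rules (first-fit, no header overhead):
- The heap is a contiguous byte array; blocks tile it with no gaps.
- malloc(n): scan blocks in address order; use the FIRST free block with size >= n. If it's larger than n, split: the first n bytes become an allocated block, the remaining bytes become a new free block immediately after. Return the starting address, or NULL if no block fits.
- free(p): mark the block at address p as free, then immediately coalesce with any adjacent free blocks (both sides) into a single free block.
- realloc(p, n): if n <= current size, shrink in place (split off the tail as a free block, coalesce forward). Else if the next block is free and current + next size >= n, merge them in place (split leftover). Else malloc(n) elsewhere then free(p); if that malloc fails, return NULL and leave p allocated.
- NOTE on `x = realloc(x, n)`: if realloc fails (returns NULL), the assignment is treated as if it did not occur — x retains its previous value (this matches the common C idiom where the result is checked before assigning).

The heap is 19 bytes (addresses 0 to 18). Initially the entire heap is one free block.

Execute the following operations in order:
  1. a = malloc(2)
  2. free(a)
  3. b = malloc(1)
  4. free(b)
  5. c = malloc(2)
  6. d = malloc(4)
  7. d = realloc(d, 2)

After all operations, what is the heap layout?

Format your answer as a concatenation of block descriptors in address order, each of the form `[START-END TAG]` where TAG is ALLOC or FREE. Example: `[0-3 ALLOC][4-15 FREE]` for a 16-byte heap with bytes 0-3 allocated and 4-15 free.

Answer: [0-1 ALLOC][2-3 ALLOC][4-18 FREE]

Derivation:
Op 1: a = malloc(2) -> a = 0; heap: [0-1 ALLOC][2-18 FREE]
Op 2: free(a) -> (freed a); heap: [0-18 FREE]
Op 3: b = malloc(1) -> b = 0; heap: [0-0 ALLOC][1-18 FREE]
Op 4: free(b) -> (freed b); heap: [0-18 FREE]
Op 5: c = malloc(2) -> c = 0; heap: [0-1 ALLOC][2-18 FREE]
Op 6: d = malloc(4) -> d = 2; heap: [0-1 ALLOC][2-5 ALLOC][6-18 FREE]
Op 7: d = realloc(d, 2) -> d = 2; heap: [0-1 ALLOC][2-3 ALLOC][4-18 FREE]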